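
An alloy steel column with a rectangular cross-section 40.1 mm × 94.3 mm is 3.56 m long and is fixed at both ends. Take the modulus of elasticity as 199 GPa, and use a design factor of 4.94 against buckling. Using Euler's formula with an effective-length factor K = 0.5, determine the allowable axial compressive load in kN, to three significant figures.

Buckling occurs about the weak axis: I_min = h·b³/12 = 94.3×40.1³/12 = 506700 mm⁴ (b = 40.1 mm is the smaller dimension).
Effective length L_e = KL = 0.5×3.56 m = 1780 mm.
Euler critical load P_cr = π²EI/L_e² = π²×199000×506700/1780² = 314100 N.
P_allow = P_cr/n = 314100/4.94 = 63580 N.

P_allow = 63.6 kN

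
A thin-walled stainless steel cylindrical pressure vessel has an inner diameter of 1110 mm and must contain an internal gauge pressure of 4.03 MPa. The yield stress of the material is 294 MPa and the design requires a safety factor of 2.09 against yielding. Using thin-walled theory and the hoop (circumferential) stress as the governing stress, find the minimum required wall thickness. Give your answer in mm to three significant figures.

t = 15.9 mm

σ_allow = 294/2.09 = 140.7 MPa.
Hoop stress σ_h = pD/(2t), so t = pD/(2σ_allow) = 4.03×1110/(2×140.7) = 15.90 mm.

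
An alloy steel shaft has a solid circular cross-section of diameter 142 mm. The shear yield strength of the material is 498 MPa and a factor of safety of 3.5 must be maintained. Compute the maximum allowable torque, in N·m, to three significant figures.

T_allow = 80000 N·m

τ_allow = 498/3.5 = 142.3 MPa.
For a solid shaft T_allow = τ_allow·πd³/16; πd³/16 = π×142³/16 = 562200 mm³.
T_allow = 142.3×562200 = 7.999×10^7 N·mm = 79990 N·m.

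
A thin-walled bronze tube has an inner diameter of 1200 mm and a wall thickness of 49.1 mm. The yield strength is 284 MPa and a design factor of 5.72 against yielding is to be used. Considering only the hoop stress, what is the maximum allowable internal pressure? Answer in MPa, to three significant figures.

p_allow = 4.06 MPa

σ_allow = 284/5.72 = 49.65 MPa.
σ_h = pD/(2t) → p_allow = 2σ_allow t/D = 2×49.65×49.1/1200 = 4.063 MPa.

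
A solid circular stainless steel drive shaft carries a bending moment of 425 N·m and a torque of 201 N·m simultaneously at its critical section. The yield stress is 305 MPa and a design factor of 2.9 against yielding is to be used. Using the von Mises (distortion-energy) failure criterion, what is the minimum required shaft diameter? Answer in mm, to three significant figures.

d = 35.4 mm

σ_allow = σ_y/n = 305/2.9 = 105.2 MPa.
For a solid shaft σ_b = 32M/(πd³) and τ = 16T/(πd³), so the von Mises stress is σ' = (16/πd³)·√(4M²+3T²).
√(4M²+3T²) = √(4×(425000)² + 3×(201000)²) = 918500 N·mm.
d³ = 16×918500/(π×105.2) = 44480 mm³.
d = 35.43 mm.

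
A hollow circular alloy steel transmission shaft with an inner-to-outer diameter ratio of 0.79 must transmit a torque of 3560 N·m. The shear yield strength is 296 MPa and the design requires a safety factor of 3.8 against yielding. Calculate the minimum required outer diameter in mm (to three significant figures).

τ_allow = 296/3.8 = 77.89 MPa.
For a hollow shaft τ = 16T/[πd_o³(1−k⁴)] with k = 0.79, so 1−k⁴ = 0.6105.
d_o³ = 16T/[π τ_allow (1−k⁴)] = 16×3560000/(π×77.89×0.6105) = 381300 mm³.
d_o = 72.51 mm.

d_o = 72.5 mm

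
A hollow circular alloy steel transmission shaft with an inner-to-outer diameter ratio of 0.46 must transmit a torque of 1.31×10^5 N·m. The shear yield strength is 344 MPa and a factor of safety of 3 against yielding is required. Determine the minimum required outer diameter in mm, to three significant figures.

τ_allow = 344/3 = 114.7 MPa.
For a hollow shaft τ = 16T/[πd_o³(1−k⁴)] with k = 0.46, so 1−k⁴ = 0.9552.
d_o³ = 16T/[π τ_allow (1−k⁴)] = 16×1.3100×10^8/(π×114.7×0.9552) = 6.091×10^6 mm³.
d_o = 182.6 mm.

d_o = 183 mm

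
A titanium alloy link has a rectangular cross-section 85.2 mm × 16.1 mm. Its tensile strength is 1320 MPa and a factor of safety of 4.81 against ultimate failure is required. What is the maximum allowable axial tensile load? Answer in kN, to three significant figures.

F_allow = 376 kN

σ_allow = 1320/4.81 = 274.4 MPa.
A = 85.2×16.1 = 1372 mm².
F_allow = σ_allow × A = 274.4×1372 = 376400 N.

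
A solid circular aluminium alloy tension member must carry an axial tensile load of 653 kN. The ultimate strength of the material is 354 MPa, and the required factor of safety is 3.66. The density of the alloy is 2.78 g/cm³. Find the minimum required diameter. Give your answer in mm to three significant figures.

d = 92.7 mm

Allowable stress σ_allow = 354/3.66 = 96.72 MPa.
Required area A = F/σ_allow = 653000/96.72 = 6751 mm².
A = πd²/4 → d = √(4A/π) = 92.72 mm.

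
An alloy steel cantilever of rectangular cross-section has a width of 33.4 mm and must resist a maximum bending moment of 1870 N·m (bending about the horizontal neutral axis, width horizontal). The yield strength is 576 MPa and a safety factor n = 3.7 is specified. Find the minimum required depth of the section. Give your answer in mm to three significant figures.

h = 46.5 mm

σ_allow = 576/3.7 = 155.7 MPa.
For a rectangular section σ = 6M/(bh²), so h² = 6M/(b σ_allow) = 6×1870000/(33.4×155.7) = 2158 mm².
h = 46.45 mm.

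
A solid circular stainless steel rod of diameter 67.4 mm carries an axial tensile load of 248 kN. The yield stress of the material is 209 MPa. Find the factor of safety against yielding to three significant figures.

n = 3.01

A = πd²/4 = 3568 mm².
σ = F/A = 248000/3568 = 69.51 MPa.
n = 209/69.51 = 3.007.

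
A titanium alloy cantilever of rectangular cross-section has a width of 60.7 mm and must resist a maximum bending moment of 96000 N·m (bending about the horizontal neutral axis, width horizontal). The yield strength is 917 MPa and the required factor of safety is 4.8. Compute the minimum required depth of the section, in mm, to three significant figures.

h = 223 mm

σ_allow = 917/4.8 = 191.0 MPa.
For a rectangular section σ = 6M/(bh²), so h² = 6M/(b σ_allow) = 6×9.6000×10^7/(60.7×191.0) = 49670 mm².
h = 222.9 mm.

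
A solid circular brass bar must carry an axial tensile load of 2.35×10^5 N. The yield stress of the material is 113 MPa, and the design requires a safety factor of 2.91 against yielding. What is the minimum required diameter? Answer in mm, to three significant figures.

Allowable stress σ_allow = 113/2.91 = 38.83 MPa.
Required area A = F/σ_allow = 235000/38.83 = 6052 mm².
A = πd²/4 → d = √(4A/π) = 87.78 mm.

d = 87.8 mm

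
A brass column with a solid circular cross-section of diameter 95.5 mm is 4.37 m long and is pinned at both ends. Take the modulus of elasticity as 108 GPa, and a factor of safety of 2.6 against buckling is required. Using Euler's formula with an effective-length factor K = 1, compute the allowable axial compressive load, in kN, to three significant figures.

I = πd⁴/64 = π×95.5⁴/64 = 4.083×10^6 mm⁴.
Effective length L_e = KL = 1×4.37 m = 4370 mm.
Euler critical load P_cr = π²EI/L_e² = π²×108000×4.083×10^6/4370² = 227900 N.
P_allow = P_cr/n = 227900/2.6 = 87650 N.

P_allow = 87.7 kN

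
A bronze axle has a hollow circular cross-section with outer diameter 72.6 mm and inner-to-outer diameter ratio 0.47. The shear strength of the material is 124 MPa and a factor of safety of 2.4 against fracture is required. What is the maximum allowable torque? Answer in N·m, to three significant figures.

τ_allow = 124/2.4 = 51.67 MPa.
For a hollow shaft T_allow = τ_allow·πd_o³(1−k⁴)/16 with 1−k⁴ = 0.9512, so πd_o³(1−k⁴)/16 = 71470 mm³.
T_allow = 51.67×71470 = 3.693×10^6 N·mm = 3693 N·m.

T_allow = 3690 N·m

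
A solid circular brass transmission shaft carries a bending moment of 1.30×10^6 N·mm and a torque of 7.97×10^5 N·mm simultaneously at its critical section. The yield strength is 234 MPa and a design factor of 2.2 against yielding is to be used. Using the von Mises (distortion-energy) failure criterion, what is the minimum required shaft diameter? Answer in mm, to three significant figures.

σ_allow = σ_y/n = 234/2.2 = 106.4 MPa.
For a solid shaft σ_b = 32M/(πd³) and τ = 16T/(πd³), so the von Mises stress is σ' = (16/πd³)·√(4M²+3T²).
√(4M²+3T²) = √(4×(1.300×10^6)² + 3×(797000)²) = 2.944×10^6 N·mm.
d³ = 16×2.944×10^6/(π×106.4) = 141000 mm³.
d = 52.04 mm.

d = 52.0 mm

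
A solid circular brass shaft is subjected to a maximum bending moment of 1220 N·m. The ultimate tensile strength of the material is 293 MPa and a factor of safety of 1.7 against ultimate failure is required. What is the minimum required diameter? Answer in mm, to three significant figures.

σ_allow = 293/1.7 = 172.4 MPa.
For a solid circular section σ = 32M/(πd³), so d³ = 32M/(π σ_allow) = 32×1220000/(π×172.4) = 72100 mm³.
d = 41.62 mm.

d = 41.6 mm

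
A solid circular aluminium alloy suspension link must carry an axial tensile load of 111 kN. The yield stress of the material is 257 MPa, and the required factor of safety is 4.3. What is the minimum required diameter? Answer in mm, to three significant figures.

Allowable stress σ_allow = 257/4.3 = 59.77 MPa.
Required area A = F/σ_allow = 111000/59.77 = 1857 mm².
A = πd²/4 → d = √(4A/π) = 48.63 mm.

d = 48.6 mm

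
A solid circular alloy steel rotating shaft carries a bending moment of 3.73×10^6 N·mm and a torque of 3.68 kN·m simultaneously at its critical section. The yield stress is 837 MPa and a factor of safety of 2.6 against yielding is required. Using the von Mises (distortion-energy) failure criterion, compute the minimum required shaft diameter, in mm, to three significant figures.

d = 53.7 mm

σ_allow = σ_y/n = 837/2.6 = 321.9 MPa.
For a solid shaft σ_b = 32M/(πd³) and τ = 16T/(πd³), so the von Mises stress is σ' = (16/πd³)·√(4M²+3T²).
√(4M²+3T²) = √(4×(3.730×10^6)² + 3×(3.680×10^6)²) = 9.812×10^6 N·mm.
d³ = 16×9.812×10^6/(π×321.9) = 155200 mm³.
d = 53.74 mm.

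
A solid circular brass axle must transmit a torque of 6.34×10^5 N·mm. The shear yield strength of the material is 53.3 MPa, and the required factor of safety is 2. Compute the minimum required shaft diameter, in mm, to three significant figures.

Allowable shear stress τ_allow = 53.3/2 = 26.65 MPa.
For a solid shaft τ = 16T/(πd³), so d³ = 16T/(π τ_allow) = 16×634000/(π×26.65) = 121200 mm³.
d = (121200)^(1/3) = 49.48 mm.

d = 49.5 mm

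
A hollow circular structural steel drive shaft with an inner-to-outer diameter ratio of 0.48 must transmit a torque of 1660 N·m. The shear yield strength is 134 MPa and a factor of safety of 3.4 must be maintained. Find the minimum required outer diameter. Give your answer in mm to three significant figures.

τ_allow = 134/3.4 = 39.41 MPa.
For a hollow shaft τ = 16T/[πd_o³(1−k⁴)] with k = 0.48, so 1−k⁴ = 0.9469.
d_o³ = 16T/[π τ_allow (1−k⁴)] = 16×1660000/(π×39.41×0.9469) = 226500 mm³.
d_o = 60.96 mm.

d_o = 61.0 mm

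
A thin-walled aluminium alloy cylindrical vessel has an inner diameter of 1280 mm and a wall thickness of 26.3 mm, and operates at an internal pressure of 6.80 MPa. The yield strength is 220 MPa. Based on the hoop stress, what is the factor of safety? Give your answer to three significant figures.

n = 1.33

σ_h = pD/(2t) = 6.80×1280/(2×26.3) = 165.5 MPa.
n = 220/165.5 = 1.330.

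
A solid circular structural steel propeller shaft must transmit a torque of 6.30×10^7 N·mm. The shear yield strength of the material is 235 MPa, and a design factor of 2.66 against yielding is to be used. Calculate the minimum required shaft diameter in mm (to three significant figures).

Allowable shear stress τ_allow = 235/2.66 = 88.35 MPa.
For a solid shaft τ = 16T/(πd³), so d³ = 16T/(π τ_allow) = 16×6.3000×10^7/(π×88.35) = 3.632×10^6 mm³.
d = (3.632×10^6)^(1/3) = 153.7 mm.

d = 154 mm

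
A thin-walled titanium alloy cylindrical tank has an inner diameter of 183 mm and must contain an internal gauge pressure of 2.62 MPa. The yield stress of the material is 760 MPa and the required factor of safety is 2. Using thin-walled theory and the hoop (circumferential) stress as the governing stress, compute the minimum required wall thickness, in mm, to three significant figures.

t = 0.631 mm

σ_allow = 760/2 = 380.0 MPa.
Hoop stress σ_h = pD/(2t), so t = pD/(2σ_allow) = 2.62×183/(2×380.0) = 0.6309 mm.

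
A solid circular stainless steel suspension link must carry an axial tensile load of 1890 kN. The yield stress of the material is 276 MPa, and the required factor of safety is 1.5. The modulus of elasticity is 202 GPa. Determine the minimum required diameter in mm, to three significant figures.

d = 114 mm

Allowable stress σ_allow = 276/1.5 = 184.0 MPa.
Required area A = F/σ_allow = 1890000/184.0 = 10270 mm².
A = πd²/4 → d = √(4A/π) = 114.4 mm.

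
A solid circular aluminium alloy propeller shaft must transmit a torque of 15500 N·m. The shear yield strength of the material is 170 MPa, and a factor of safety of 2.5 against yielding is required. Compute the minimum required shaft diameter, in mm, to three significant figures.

Allowable shear stress τ_allow = 170/2.5 = 68.00 MPa.
For a solid shaft τ = 16T/(πd³), so d³ = 16T/(π τ_allow) = 16×1.5500×10^7/(π×68.00) = 1.161×10^6 mm³.
d = (1.161×10^6)^(1/3) = 105.1 mm.

d = 105 mm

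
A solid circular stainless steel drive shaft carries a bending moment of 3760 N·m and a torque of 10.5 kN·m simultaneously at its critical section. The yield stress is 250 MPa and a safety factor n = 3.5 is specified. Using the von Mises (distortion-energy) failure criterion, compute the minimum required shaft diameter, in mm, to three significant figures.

d = 112 mm

σ_allow = σ_y/n = 250/3.5 = 71.43 MPa.
For a solid shaft σ_b = 32M/(πd³) and τ = 16T/(πd³), so the von Mises stress is σ' = (16/πd³)·√(4M²+3T²).
√(4M²+3T²) = √(4×(3.760×10^6)² + 3×(1.050×10^7)²) = 1.968×10^7 N·mm.
d³ = 16×1.968×10^7/(π×71.43) = 1.403×10^6 mm³.
d = 112.0 mm.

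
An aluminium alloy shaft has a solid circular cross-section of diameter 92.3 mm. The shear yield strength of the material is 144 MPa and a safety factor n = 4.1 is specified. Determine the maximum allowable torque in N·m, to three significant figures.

T_allow = 5420 N·m

τ_allow = 144/4.1 = 35.12 MPa.
For a solid shaft T_allow = τ_allow·πd³/16; πd³/16 = π×92.3³/16 = 154400 mm³.
T_allow = 35.12×154400 = 5.423×10^6 N·mm = 5423 N·m.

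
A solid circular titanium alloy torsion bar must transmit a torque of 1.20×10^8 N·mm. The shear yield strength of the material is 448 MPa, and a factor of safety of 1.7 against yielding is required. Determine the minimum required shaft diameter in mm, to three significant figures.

d = 132 mm

Allowable shear stress τ_allow = 448/1.7 = 263.5 MPa.
For a solid shaft τ = 16T/(πd³), so d³ = 16T/(π τ_allow) = 16×1.2000×10^8/(π×263.5) = 2.319×10^6 mm³.
d = (2.319×10^6)^(1/3) = 132.4 mm.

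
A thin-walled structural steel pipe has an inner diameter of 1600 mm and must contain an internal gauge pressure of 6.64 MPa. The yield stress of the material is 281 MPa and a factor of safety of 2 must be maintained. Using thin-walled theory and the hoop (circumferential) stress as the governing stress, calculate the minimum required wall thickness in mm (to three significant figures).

t = 37.8 mm

σ_allow = 281/2 = 140.5 MPa.
Hoop stress σ_h = pD/(2t), so t = pD/(2σ_allow) = 6.64×1600/(2×140.5) = 37.81 mm.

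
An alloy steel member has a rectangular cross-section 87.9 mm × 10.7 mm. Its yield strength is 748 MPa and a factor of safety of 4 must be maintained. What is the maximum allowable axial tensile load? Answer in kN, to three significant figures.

σ_allow = 748/4 = 187.0 MPa.
A = 87.9×10.7 = 940.5 mm².
F_allow = σ_allow × A = 187.0×940.5 = 175900 N.

F_allow = 176 kN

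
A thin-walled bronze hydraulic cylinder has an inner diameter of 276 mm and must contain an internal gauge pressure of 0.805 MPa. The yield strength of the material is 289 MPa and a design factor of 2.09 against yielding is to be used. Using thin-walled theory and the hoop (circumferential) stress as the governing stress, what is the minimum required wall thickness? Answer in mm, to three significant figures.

σ_allow = 289/2.09 = 138.3 MPa.
Hoop stress σ_h = pD/(2t), so t = pD/(2σ_allow) = 0.805×276/(2×138.3) = 0.8034 mm.

t = 0.803 mm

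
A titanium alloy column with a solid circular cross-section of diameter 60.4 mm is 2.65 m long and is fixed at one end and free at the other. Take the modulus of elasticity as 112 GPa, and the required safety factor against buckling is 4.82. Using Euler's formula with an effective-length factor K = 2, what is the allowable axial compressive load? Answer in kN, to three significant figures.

I = πd⁴/64 = π×60.4⁴/64 = 653300 mm⁴.
Effective length L_e = KL = 2×2.65 m = 5300 mm.
Euler critical load P_cr = π²EI/L_e² = π²×112000×653300/5300² = 25710 N.
P_allow = P_cr/n = 25710/4.82 = 5334 N.

P_allow = 5.33 kN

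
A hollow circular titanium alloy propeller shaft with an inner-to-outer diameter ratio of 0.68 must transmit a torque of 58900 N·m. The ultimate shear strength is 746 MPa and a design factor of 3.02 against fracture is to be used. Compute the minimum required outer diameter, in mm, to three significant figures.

τ_allow = 746/3.02 = 247.0 MPa.
For a hollow shaft τ = 16T/[πd_o³(1−k⁴)] with k = 0.68, so 1−k⁴ = 0.7862.
d_o³ = 16T/[π τ_allow (1−k⁴)] = 16×5.8900×10^7/(π×247.0×0.7862) = 1.545×10^6 mm³.
d_o = 115.6 mm.

d_o = 116 mm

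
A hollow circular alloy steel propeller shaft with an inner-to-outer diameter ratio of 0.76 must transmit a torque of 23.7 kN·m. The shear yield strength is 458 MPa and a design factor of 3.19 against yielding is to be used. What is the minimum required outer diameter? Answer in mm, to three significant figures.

τ_allow = 458/3.19 = 143.6 MPa.
For a hollow shaft τ = 16T/[πd_o³(1−k⁴)] with k = 0.76, so 1−k⁴ = 0.6664.
d_o³ = 16T/[π τ_allow (1−k⁴)] = 16×2.3700×10^7/(π×143.6×0.6664) = 1.262×10^6 mm³.
d_o = 108.1 mm.

d_o = 108 mm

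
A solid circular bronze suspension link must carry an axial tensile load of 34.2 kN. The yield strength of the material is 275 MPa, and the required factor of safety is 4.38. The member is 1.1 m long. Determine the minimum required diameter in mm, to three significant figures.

Allowable stress σ_allow = 275/4.38 = 62.79 MPa.
Required area A = F/σ_allow = 34200/62.79 = 544.7 mm².
A = πd²/4 → d = √(4A/π) = 26.34 mm.

d = 26.3 mm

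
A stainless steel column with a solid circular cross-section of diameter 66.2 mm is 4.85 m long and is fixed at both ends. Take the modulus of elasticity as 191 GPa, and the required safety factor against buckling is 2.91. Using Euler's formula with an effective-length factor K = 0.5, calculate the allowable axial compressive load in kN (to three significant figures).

I = πd⁴/64 = π×66.2⁴/64 = 942800 mm⁴.
Effective length L_e = KL = 0.5×4.85 m = 2425 mm.
Euler critical load P_cr = π²EI/L_e² = π²×191000×942800/2425² = 302200 N.
P_allow = P_cr/n = 302200/2.91 = 103900 N.

P_allow = 104 kN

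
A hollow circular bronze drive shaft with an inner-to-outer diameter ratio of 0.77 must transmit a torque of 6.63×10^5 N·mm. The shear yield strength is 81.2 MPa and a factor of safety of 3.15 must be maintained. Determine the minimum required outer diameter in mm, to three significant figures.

τ_allow = 81.2/3.15 = 25.78 MPa.
For a hollow shaft τ = 16T/[πd_o³(1−k⁴)] with k = 0.77, so 1−k⁴ = 0.6485.
d_o³ = 16T/[π τ_allow (1−k⁴)] = 16×663000/(π×25.78×0.6485) = 202000 mm³.
d_o = 58.67 mm.

d_o = 58.7 mm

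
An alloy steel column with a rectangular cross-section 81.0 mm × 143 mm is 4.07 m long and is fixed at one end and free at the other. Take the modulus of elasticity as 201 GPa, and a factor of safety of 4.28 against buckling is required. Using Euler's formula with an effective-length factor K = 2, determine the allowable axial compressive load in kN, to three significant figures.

Buckling occurs about the weak axis: I_min = h·b³/12 = 143×81.0³/12 = 6.333×10^6 mm⁴ (b = 81.0 mm is the smaller dimension).
Effective length L_e = KL = 2×4.07 m = 8140 mm.
Euler critical load P_cr = π²EI/L_e² = π²×201000×6.333×10^6/8140² = 189600 N.
P_allow = P_cr/n = 189600/4.28 = 44300 N.

P_allow = 44.3 kN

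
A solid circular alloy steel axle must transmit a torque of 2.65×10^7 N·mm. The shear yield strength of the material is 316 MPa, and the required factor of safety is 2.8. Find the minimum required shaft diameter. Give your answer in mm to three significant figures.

d = 106 mm

Allowable shear stress τ_allow = 316/2.8 = 112.9 MPa.
For a solid shaft τ = 16T/(πd³), so d³ = 16T/(π τ_allow) = 16×2.6500×10^7/(π×112.9) = 1.196×10^6 mm³.
d = (1.196×10^6)^(1/3) = 106.1 mm.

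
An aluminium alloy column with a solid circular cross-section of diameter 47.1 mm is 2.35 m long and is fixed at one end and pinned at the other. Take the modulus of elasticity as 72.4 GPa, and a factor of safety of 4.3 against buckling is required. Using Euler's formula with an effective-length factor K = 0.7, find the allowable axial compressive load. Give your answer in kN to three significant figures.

P_allow = 14.8 kN

I = πd⁴/64 = π×47.1⁴/64 = 241600 mm⁴.
Effective length L_e = KL = 0.7×2.35 m = 1645 mm.
Euler critical load P_cr = π²EI/L_e² = π²×72400×241600/1645² = 63790 N.
P_allow = P_cr/n = 63790/4.3 = 14840 N.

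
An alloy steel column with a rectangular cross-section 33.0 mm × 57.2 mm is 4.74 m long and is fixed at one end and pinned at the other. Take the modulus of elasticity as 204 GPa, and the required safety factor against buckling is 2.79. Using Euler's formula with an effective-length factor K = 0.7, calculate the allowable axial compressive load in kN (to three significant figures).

Buckling occurs about the weak axis: I_min = h·b³/12 = 57.2×33.0³/12 = 171300 mm⁴ (b = 33.0 mm is the smaller dimension).
Effective length L_e = KL = 0.7×4.74 m = 3318 mm.
Euler critical load P_cr = π²EI/L_e² = π²×204000×171300/3318² = 31330 N.
P_allow = P_cr/n = 31330/2.79 = 11230 N.

P_allow = 11.2 kN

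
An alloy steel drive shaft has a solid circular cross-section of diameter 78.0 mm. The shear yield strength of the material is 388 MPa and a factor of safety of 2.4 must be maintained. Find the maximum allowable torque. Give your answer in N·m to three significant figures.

T_allow = 15100 N·m

τ_allow = 388/2.4 = 161.7 MPa.
For a solid shaft T_allow = τ_allow·πd³/16; πd³/16 = π×78.0³/16 = 93180 mm³.
T_allow = 161.7×93180 = 1.506×10^7 N·mm = 15060 N·m.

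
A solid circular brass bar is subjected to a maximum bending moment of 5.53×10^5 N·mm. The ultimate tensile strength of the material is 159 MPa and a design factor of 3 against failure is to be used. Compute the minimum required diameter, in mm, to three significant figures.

d = 47.4 mm

σ_allow = 159/3 = 53.00 MPa.
For a solid circular section σ = 32M/(πd³), so d³ = 32M/(π σ_allow) = 32×553000/(π×53.00) = 106300 mm³.
d = 47.37 mm.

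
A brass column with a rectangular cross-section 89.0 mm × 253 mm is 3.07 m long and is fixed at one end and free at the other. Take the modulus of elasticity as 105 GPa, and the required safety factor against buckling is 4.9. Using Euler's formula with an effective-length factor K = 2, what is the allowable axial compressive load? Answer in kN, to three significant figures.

Buckling occurs about the weak axis: I_min = h·b³/12 = 253×89.0³/12 = 1.486×10^7 mm⁴ (b = 89.0 mm is the smaller dimension).
Effective length L_e = KL = 2×3.07 m = 6140 mm.
Euler critical load P_cr = π²EI/L_e² = π²×105000×1.486×10^7/6140² = 408600 N.
P_allow = P_cr/n = 408600/4.9 = 83380 N.

P_allow = 83.4 kN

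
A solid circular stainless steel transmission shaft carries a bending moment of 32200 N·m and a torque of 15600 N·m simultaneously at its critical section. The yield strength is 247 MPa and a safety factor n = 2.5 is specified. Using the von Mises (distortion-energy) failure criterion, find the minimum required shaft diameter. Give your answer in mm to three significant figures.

d = 153 mm

σ_allow = σ_y/n = 247/2.5 = 98.80 MPa.
For a solid shaft σ_b = 32M/(πd³) and τ = 16T/(πd³), so the von Mises stress is σ' = (16/πd³)·√(4M²+3T²).
√(4M²+3T²) = √(4×(3.220×10^7)² + 3×(1.560×10^7)²) = 6.984×10^7 N·mm.
d³ = 16×6.984×10^7/(π×98.80) = 3.600×10^6 mm³.
d = 153.3 mm.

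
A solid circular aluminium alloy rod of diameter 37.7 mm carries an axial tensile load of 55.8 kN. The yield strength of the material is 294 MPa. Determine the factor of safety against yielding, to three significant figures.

A = πd²/4 = 1116 mm².
σ = F/A = 55800/1116 = 49.99 MPa.
n = 294/49.99 = 5.881.

n = 5.88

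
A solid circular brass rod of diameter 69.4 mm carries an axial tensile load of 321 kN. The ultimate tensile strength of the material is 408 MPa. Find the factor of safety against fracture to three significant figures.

n = 4.81

A = πd²/4 = 3783 mm².
σ = F/A = 321000/3783 = 84.86 MPa.
n = 408/84.86 = 4.808.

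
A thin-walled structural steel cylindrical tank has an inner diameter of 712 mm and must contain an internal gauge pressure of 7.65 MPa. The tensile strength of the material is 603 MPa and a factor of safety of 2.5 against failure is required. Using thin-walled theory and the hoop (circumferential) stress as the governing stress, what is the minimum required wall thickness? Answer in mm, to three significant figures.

σ_allow = 603/2.5 = 241.2 MPa.
Hoop stress σ_h = pD/(2t), so t = pD/(2σ_allow) = 7.65×712/(2×241.2) = 11.29 mm.

t = 11.3 mm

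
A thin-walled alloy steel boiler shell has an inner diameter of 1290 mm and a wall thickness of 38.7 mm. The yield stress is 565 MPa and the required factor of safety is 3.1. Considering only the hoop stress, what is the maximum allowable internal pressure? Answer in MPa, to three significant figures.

p_allow = 10.9 MPa

σ_allow = 565/3.1 = 182.3 MPa.
σ_h = pD/(2t) → p_allow = 2σ_allow t/D = 2×182.3×38.7/1290 = 10.94 MPa.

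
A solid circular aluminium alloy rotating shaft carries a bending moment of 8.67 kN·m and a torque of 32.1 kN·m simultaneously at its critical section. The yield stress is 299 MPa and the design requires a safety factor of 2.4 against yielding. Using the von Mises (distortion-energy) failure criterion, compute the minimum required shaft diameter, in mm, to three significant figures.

d = 134 mm

σ_allow = σ_y/n = 299/2.4 = 124.6 MPa.
For a solid shaft σ_b = 32M/(πd³) and τ = 16T/(πd³), so the von Mises stress is σ' = (16/πd³)·√(4M²+3T²).
√(4M²+3T²) = √(4×(8.670×10^6)² + 3×(3.210×10^7)²) = 5.824×10^7 N·mm.
d³ = 16×5.824×10^7/(π×124.6) = 2.381×10^6 mm³.
d = 133.5 mm.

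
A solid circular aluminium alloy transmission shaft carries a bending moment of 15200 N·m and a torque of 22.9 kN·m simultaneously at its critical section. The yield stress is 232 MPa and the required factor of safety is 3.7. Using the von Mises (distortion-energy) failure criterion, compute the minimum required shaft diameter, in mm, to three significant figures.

d = 160 mm

σ_allow = σ_y/n = 232/3.7 = 62.70 MPa.
For a solid shaft σ_b = 32M/(πd³) and τ = 16T/(πd³), so the von Mises stress is σ' = (16/πd³)·√(4M²+3T²).
√(4M²+3T²) = √(4×(1.520×10^7)² + 3×(2.290×10^7)²) = 4.997×10^7 N·mm.
d³ = 16×4.997×10^7/(π×62.70) = 4.059×10^6 mm³.
d = 159.5 mm.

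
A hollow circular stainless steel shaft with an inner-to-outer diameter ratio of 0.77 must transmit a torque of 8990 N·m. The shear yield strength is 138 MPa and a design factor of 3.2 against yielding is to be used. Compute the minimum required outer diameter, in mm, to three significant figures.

d_o = 118 mm

τ_allow = 138/3.2 = 43.12 MPa.
For a hollow shaft τ = 16T/[πd_o³(1−k⁴)] with k = 0.77, so 1−k⁴ = 0.6485.
d_o³ = 16T/[π τ_allow (1−k⁴)] = 16×8990000/(π×43.12×0.6485) = 1.637×10^6 mm³.
d_o = 117.9 mm.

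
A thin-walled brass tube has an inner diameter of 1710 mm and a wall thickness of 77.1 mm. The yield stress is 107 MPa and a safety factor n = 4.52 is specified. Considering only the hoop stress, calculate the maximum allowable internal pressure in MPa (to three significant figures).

p_allow = 2.13 MPa

σ_allow = 107/4.52 = 23.67 MPa.
σ_h = pD/(2t) → p_allow = 2σ_allow t/D = 2×23.67×77.1/1710 = 2.135 MPa.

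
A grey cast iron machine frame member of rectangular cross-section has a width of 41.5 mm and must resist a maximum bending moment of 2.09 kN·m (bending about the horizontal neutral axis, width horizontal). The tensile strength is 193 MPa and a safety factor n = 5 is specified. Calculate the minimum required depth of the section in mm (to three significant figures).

h = 88.5 mm

σ_allow = 193/5 = 38.60 MPa.
For a rectangular section σ = 6M/(bh²), so h² = 6M/(b σ_allow) = 6×2090000/(41.5×38.60) = 7828 mm².
h = 88.48 mm.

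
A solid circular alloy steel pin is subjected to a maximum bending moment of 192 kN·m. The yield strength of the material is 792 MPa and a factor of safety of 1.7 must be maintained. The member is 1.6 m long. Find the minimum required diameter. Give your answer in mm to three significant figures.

d = 161 mm

σ_allow = 792/1.7 = 465.9 MPa.
For a solid circular section σ = 32M/(πd³), so d³ = 32M/(π σ_allow) = 32×1.9200×10^8/(π×465.9) = 4.198×10^6 mm³.
d = 161.3 mm.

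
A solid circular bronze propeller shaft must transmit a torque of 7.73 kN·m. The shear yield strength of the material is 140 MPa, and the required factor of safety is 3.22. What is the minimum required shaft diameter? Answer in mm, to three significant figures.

d = 96.7 mm

Allowable shear stress τ_allow = 140/3.22 = 43.48 MPa.
For a solid shaft τ = 16T/(πd³), so d³ = 16T/(π τ_allow) = 16×7730000/(π×43.48) = 905500 mm³.
d = (905500)^(1/3) = 96.74 mm.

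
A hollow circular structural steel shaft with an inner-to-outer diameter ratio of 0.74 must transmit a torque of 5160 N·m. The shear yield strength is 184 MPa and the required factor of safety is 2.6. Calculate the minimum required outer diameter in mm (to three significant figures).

τ_allow = 184/2.6 = 70.77 MPa.
For a hollow shaft τ = 16T/[πd_o³(1−k⁴)] with k = 0.74, so 1−k⁴ = 0.7001.
d_o³ = 16T/[π τ_allow (1−k⁴)] = 16×5160000/(π×70.77×0.7001) = 530400 mm³.
d_o = 80.95 mm.

d_o = 80.9 mm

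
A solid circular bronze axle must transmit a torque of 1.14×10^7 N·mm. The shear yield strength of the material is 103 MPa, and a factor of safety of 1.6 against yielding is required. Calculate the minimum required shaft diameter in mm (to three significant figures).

Allowable shear stress τ_allow = 103/1.6 = 64.38 MPa.
For a solid shaft τ = 16T/(πd³), so d³ = 16T/(π τ_allow) = 16×1.1400×10^7/(π×64.38) = 901900 mm³.
d = (901900)^(1/3) = 96.62 mm.

d = 96.6 mm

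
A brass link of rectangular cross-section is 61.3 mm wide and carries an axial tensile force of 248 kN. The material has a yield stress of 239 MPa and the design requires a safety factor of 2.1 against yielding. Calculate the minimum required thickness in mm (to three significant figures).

σ_allow = 239/2.1 = 113.8 MPa.
Required area A = F/σ_allow = 248000/113.8 = 2179 mm².
t = A/w = 2179/61.3 = 35.55 mm.

t = 35.5 mm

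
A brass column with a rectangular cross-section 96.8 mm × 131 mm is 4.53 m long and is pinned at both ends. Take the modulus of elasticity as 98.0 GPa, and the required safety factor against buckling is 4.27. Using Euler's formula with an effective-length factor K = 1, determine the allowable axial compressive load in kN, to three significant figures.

P_allow = 109 kN

Buckling occurs about the weak axis: I_min = h·b³/12 = 131×96.8³/12 = 9.902×10^6 mm⁴ (b = 96.8 mm is the smaller dimension).
Effective length L_e = KL = 1×4.53 m = 4530 mm.
Euler critical load P_cr = π²EI/L_e² = π²×98000×9.902×10^6/4530² = 466700 N.
P_allow = P_cr/n = 466700/4.27 = 109300 N.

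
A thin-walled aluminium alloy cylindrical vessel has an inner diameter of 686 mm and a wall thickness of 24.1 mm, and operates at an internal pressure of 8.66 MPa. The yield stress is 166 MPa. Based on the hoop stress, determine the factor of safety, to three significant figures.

n = 1.35

σ_h = pD/(2t) = 8.66×686/(2×24.1) = 123.3 MPa.
n = 166/123.3 = 1.347.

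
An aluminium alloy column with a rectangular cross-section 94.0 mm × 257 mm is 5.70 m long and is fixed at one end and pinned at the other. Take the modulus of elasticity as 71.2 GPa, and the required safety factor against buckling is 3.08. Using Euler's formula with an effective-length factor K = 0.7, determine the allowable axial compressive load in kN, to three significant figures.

P_allow = 255 kN

Buckling occurs about the weak axis: I_min = h·b³/12 = 257×94.0³/12 = 1.779×10^7 mm⁴ (b = 94.0 mm is the smaller dimension).
Effective length L_e = KL = 0.7×5.70 m = 3990 mm.
Euler critical load P_cr = π²EI/L_e² = π²×71200×1.779×10^7/3990² = 785200 N.
P_allow = P_cr/n = 785200/3.08 = 254900 N.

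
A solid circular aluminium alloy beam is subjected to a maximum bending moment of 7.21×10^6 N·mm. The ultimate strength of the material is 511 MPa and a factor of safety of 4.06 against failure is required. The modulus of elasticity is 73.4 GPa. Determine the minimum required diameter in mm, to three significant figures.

σ_allow = 511/4.06 = 125.9 MPa.
For a solid circular section σ = 32M/(πd³), so d³ = 32M/(π σ_allow) = 32×7210000/(π×125.9) = 583500 mm³.
d = 83.56 mm.

d = 83.6 mm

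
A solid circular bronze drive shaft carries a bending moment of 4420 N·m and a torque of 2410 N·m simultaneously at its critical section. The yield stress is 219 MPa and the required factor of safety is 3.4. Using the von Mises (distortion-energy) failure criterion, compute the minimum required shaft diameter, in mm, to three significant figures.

σ_allow = σ_y/n = 219/3.4 = 64.41 MPa.
For a solid shaft σ_b = 32M/(πd³) and τ = 16T/(πd³), so the von Mises stress is σ' = (16/πd³)·√(4M²+3T²).
√(4M²+3T²) = √(4×(4.420×10^6)² + 3×(2.410×10^6)²) = 9.776×10^6 N·mm.
d³ = 16×9.776×10^6/(π×64.41) = 773000 mm³.
d = 91.77 mm.

d = 91.8 mm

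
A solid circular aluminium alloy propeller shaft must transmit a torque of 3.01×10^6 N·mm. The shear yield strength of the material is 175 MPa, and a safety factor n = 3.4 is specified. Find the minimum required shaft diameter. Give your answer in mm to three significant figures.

d = 66.8 mm

Allowable shear stress τ_allow = 175/3.4 = 51.47 MPa.
For a solid shaft τ = 16T/(πd³), so d³ = 16T/(π τ_allow) = 16×3010000/(π×51.47) = 297800 mm³.
d = (297800)^(1/3) = 66.78 mm.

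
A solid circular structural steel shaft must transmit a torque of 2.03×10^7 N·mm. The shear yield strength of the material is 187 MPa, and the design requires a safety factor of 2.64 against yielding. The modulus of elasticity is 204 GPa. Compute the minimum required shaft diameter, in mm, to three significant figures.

Allowable shear stress τ_allow = 187/2.64 = 70.83 MPa.
For a solid shaft τ = 16T/(πd³), so d³ = 16T/(π τ_allow) = 16×2.0300×10^7/(π×70.83) = 1.460×10^6 mm³.
d = (1.460×10^6)^(1/3) = 113.4 mm.

d = 113 mm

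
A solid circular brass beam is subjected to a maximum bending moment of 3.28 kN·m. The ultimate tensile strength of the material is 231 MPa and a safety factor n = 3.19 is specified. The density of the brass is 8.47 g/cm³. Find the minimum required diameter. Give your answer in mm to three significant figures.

σ_allow = 231/3.19 = 72.41 MPa.
For a solid circular section σ = 32M/(πd³), so d³ = 32M/(π σ_allow) = 32×3280000/(π×72.41) = 461400 mm³.
d = 77.27 mm.

d = 77.3 mm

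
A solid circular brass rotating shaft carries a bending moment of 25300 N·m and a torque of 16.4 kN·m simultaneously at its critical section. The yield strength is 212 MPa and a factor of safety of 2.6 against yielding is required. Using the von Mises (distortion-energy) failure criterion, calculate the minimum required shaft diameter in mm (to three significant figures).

d = 154 mm

σ_allow = σ_y/n = 212/2.6 = 81.54 MPa.
For a solid shaft σ_b = 32M/(πd³) and τ = 16T/(πd³), so the von Mises stress is σ' = (16/πd³)·√(4M²+3T²).
√(4M²+3T²) = √(4×(2.530×10^7)² + 3×(1.640×10^7)²) = 5.803×10^7 N·mm.
d³ = 16×5.803×10^7/(π×81.54) = 3.624×10^6 mm³.
d = 153.6 mm.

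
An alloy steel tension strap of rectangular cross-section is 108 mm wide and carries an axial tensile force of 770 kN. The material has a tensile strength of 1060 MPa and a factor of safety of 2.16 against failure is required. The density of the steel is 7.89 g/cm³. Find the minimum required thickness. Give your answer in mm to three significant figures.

σ_allow = 1060/2.16 = 490.7 MPa.
Required area A = F/σ_allow = 770000/490.7 = 1569 mm².
t = A/w = 1569/108 = 14.53 mm.

t = 14.5 mm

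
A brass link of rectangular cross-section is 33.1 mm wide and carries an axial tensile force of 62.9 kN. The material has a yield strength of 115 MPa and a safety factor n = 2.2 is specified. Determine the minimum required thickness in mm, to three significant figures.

σ_allow = 115/2.2 = 52.27 MPa.
Required area A = F/σ_allow = 62900/52.27 = 1203 mm².
t = A/w = 1203/33.1 = 36.35 mm.

t = 36.4 mm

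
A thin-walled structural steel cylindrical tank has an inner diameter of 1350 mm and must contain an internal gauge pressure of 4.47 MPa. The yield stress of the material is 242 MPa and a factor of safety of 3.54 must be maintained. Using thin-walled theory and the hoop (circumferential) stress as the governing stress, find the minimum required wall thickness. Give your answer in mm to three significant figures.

t = 44.1 mm

σ_allow = 242/3.54 = 68.36 MPa.
Hoop stress σ_h = pD/(2t), so t = pD/(2σ_allow) = 4.47×1350/(2×68.36) = 44.14 mm.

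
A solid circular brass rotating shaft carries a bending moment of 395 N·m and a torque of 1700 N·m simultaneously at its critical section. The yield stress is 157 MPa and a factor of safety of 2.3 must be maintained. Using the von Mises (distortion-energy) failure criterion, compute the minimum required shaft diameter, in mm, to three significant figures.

σ_allow = σ_y/n = 157/2.3 = 68.26 MPa.
For a solid shaft σ_b = 32M/(πd³) and τ = 16T/(πd³), so the von Mises stress is σ' = (16/πd³)·√(4M²+3T²).
√(4M²+3T²) = √(4×(395000)² + 3×(1.700×10^6)²) = 3.049×10^6 N·mm.
d³ = 16×3.049×10^6/(π×68.26) = 227500 mm³.
d = 61.04 mm.

d = 61.0 mm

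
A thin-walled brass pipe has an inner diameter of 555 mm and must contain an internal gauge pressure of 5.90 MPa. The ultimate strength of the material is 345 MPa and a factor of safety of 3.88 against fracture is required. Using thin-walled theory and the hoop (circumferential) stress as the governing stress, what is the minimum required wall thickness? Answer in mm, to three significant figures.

σ_allow = 345/3.88 = 88.92 MPa.
Hoop stress σ_h = pD/(2t), so t = pD/(2σ_allow) = 5.90×555/(2×88.92) = 18.41 mm.

t = 18.4 mm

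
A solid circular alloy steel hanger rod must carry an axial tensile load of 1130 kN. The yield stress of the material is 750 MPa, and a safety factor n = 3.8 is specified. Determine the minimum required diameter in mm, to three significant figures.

d = 85.4 mm

Allowable stress σ_allow = 750/3.8 = 197.4 MPa.
Required area A = F/σ_allow = 1130000/197.4 = 5725 mm².
A = πd²/4 → d = √(4A/π) = 85.38 mm.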